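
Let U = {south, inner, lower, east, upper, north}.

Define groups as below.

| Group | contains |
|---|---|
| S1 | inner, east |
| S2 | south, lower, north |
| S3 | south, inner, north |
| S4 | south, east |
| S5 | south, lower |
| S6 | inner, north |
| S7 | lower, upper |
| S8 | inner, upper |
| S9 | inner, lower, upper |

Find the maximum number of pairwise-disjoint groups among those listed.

3

S4, S6, S7 are pairwise disjoint (S4={south,east}; S6={inner,north}; S7={lower,upper}).
Every remaining group overlaps one of these, and no 4 of the listed groups are pairwise disjoint, so 3 is the maximum.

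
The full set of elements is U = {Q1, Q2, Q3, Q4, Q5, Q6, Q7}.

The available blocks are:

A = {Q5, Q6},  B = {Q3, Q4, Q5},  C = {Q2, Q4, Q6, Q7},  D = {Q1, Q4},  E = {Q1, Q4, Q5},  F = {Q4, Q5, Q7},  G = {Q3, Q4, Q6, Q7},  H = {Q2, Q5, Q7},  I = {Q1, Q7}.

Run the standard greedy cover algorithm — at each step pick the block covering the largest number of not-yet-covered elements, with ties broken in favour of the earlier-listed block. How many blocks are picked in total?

3

Greedy: pick C (covers 4 new) → pick B (covers 2 new) → pick D (covers 1 new). Total picks: 3.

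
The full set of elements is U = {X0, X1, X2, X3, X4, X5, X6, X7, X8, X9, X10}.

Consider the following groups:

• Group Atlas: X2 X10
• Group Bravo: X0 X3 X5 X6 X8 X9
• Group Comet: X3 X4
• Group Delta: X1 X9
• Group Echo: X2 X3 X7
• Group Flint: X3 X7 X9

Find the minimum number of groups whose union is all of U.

Atlas, Bravo, Comet, Delta, and Flint cover everything between them: the union {X0, X1, X2, X3, X4, X5, X6, X7, X8, X9, X10} is all of U.
No 4 of the 6 groups cover everything (all 15 combinations miss at least one element), so 5 is optimal.

5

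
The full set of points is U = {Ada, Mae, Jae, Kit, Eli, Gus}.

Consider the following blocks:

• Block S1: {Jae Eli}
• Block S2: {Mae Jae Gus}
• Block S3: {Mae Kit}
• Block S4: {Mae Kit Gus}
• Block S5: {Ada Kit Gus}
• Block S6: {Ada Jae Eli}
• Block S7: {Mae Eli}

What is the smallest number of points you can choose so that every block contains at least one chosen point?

3

Take H = {Ada, Mae, Jae}. Each listed block contains at least one of these, so H is a hitting set of size 3.
No choice of 2 points meets every block, so 3 is the minimum.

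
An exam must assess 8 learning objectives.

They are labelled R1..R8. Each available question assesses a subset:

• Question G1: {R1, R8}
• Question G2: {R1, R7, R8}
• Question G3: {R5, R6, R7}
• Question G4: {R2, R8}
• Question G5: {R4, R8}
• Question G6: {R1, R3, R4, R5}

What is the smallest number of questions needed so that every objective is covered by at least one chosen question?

Take {G3, G4, G6}. Their union is {R1, R2, R3, R4, R5, R6, R7, R8}, which is all 8 objectives.
Only G4 contains R2, so G4 is forced; the remaining 6 objectives need at least 2 more questions (each remaining question adds at most 4) — so at least 3 questions are needed, and 3 is optimal.

3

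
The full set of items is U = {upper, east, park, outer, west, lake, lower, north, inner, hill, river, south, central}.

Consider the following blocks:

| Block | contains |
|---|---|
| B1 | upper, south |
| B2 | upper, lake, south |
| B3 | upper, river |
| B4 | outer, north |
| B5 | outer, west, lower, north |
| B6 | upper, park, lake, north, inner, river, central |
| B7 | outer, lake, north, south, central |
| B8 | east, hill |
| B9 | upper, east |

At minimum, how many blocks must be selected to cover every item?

B2 and B5 and B6 and B8 together: B2 ∪ B5 ∪ B6 ∪ B8 = {upper, east, park, outer, west, lake, lower, north, inner, hill, river, south, central} — every item is covered.
No 3 of the 9 blocks cover everything (all 84 combinations miss at least one item), so 4 is optimal.

4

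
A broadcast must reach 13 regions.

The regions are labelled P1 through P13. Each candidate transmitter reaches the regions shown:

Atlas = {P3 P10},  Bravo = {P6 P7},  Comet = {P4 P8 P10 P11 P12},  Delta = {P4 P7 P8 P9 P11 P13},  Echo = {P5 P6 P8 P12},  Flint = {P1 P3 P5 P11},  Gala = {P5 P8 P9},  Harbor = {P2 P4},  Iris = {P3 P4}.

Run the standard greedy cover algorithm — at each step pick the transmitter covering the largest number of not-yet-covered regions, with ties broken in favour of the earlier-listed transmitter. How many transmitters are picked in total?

Greedy: pick Delta (covers 6 new) → pick Echo (covers 3 new) → pick Atlas (covers 2 new) → pick Flint (covers 1 new) → pick Harbor (covers 1 new). Total picks: 5.

5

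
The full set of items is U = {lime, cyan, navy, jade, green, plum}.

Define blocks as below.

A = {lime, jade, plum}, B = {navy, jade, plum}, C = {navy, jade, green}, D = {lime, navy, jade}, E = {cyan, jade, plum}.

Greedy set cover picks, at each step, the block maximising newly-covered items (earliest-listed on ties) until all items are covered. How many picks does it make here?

Greedy: pick A (covers 3 new) → pick C (covers 2 new) → pick E (covers 1 new). Total picks: 3.

3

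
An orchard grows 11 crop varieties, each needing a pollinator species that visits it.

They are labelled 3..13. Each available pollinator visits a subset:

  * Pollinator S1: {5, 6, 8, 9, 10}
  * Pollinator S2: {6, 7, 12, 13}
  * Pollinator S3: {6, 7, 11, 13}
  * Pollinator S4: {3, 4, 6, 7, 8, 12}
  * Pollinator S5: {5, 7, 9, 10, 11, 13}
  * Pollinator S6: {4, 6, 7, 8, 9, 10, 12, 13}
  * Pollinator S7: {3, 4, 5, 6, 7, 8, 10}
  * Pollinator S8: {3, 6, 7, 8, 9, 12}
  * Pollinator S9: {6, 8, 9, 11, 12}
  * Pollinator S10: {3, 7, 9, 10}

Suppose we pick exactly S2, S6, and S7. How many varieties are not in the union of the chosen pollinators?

Union of S2, S6, S7 = {3, 4, 5, 6, 7, 8, 9, 10, 12, 13}.
Not covered: 11 — 1 variety.

1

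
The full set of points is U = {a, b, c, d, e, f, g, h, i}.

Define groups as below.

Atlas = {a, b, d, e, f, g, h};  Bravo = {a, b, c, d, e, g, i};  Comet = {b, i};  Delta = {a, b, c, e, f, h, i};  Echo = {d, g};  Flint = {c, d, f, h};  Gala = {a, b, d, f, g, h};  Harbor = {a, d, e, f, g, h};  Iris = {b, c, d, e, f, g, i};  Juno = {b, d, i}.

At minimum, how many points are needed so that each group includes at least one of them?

The 2 points {b, d} hit every group.
The groups Comet, Echo are pairwise disjoint, so any hitting set needs a separate point for each — at least 2. Hence 2 is optimal.

2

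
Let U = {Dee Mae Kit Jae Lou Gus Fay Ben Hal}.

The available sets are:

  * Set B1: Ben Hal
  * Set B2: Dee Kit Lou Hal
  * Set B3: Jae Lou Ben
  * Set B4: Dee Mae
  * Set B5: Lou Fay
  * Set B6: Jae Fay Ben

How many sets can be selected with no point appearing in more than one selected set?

3

B1, B4, B5 are pairwise disjoint (B1={Ben,Hal}; B4={Dee,Mae}; B5={Lou,Fay}).
Every remaining set overlaps one of these, and no 4 of the listed sets are pairwise disjoint, so 3 is the maximum.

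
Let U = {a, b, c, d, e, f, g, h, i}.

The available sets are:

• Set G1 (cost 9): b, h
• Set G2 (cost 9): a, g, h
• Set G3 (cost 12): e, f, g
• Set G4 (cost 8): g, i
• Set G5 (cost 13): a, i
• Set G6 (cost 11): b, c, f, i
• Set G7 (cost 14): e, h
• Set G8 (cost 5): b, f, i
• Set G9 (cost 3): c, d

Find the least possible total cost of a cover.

G2, G3, G8, G9 together cover every point (G2 ∪ G3 ∪ G8 ∪ G9 = {a, b, c, d, e, f, g, h, i}); total cost 9 + 12 + 5 + 3 = 29.
No covering selection has total cost below 29.

29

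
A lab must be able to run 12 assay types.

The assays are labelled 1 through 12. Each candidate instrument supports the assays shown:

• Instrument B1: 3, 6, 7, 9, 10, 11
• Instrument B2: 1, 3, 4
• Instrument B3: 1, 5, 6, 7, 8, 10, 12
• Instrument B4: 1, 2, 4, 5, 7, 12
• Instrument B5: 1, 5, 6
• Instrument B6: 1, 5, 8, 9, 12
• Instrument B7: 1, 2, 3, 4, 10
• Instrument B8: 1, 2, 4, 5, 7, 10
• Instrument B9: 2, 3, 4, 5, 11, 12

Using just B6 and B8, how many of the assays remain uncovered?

Union of B6, B8 = {1, 2, 4, 5, 7, 8, 9, 10, 12}.
Not covered: 3, 6, 11 — 3 assays.

3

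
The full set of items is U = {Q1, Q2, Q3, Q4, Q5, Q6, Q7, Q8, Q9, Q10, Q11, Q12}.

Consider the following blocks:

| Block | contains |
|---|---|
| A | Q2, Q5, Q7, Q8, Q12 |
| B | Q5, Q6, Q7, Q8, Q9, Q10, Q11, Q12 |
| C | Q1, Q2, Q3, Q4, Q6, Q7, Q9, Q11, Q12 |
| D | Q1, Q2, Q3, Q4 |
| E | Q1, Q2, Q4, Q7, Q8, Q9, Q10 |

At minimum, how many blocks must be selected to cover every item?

2

Take {B, D}. Their union is {Q1, Q2, Q3, Q4, Q5, Q6, Q7, Q8, Q9, Q10, Q11, Q12}, which is all 12 items.
No single block has all 12 items (the largest, C, has 9), so 2 is optimal.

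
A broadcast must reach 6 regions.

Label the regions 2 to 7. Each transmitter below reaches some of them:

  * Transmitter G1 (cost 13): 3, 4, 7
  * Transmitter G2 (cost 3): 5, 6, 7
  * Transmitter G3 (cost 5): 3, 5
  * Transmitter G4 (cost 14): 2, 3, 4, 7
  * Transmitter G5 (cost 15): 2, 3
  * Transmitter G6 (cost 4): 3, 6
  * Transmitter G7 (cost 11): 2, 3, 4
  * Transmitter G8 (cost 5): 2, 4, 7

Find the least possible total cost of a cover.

G2, G6, G8 together cover every region (G2 ∪ G6 ∪ G8 = {2, 3, 4, 5, 6, 7}); total cost 3 + 4 + 5 = 12.
No covering selection has total cost below 12.

12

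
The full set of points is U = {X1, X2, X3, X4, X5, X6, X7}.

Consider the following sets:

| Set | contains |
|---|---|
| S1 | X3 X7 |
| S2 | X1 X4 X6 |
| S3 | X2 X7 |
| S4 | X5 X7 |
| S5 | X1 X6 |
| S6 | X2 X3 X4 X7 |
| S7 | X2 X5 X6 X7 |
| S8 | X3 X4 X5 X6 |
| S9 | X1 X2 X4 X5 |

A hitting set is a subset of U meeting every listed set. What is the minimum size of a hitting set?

3

Take H = {X1, X3, X7}. Each listed set contains at least one of these, so H is a hitting set of size 3.
No choice of 2 points meets every set, so 3 is the minimum.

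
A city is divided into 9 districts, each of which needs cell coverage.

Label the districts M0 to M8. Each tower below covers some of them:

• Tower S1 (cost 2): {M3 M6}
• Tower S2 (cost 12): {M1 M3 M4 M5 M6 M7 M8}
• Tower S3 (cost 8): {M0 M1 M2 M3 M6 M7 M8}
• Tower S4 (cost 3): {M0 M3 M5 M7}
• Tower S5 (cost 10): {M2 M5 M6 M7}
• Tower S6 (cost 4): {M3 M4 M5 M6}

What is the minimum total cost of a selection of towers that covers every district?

12

S3, S6 together cover every district (S3 ∪ S6 = {M0, M1, M2, M3, M4, M5, M6, M7, M8}); total cost 8 + 4 = 12.
The greedy pick S4, S1, S3, S6 costs 17; no covering selection beats 12.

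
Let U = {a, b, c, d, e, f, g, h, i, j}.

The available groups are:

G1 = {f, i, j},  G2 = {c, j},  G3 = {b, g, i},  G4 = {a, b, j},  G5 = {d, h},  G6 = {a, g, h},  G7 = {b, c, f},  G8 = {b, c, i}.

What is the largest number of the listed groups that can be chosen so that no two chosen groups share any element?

3

G2, G3, G5 are pairwise disjoint (G2={c,j}; G3={b,g,i}; G5={d,h}).
Every remaining group overlaps one of these, and no 4 of the listed groups are pairwise disjoint, so 3 is the maximum.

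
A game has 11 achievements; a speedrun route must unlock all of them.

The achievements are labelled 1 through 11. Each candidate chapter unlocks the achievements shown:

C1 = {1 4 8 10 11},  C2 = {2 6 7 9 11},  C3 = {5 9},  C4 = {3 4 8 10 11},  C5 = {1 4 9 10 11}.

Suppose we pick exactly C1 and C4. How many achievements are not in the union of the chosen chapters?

Union of C1, C4 = {1, 3, 4, 8, 10, 11}.
Not covered: 2, 5, 6, 7, 9 — 5 achievements.

5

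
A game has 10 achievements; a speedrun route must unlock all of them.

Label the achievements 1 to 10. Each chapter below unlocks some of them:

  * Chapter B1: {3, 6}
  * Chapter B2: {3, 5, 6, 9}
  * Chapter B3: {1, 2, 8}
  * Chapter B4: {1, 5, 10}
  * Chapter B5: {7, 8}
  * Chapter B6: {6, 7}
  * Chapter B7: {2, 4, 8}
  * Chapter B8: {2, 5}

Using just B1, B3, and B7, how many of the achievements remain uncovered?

Union of B1, B3, B7 = {1, 2, 3, 4, 6, 8}.
Not covered: 5, 7, 9, 10 — 4 achievements.

4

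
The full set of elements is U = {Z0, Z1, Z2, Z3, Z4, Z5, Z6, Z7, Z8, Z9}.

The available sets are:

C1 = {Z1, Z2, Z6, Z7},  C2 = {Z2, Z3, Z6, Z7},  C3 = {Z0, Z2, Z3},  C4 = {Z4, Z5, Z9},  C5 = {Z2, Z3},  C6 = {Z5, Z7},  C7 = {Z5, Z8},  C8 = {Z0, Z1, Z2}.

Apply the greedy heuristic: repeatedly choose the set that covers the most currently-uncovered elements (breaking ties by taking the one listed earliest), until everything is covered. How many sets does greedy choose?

Greedy: pick C1 (covers 4 new) → pick C4 (covers 3 new) → pick C3 (covers 2 new) → pick C7 (covers 1 new). Total picks: 4.

4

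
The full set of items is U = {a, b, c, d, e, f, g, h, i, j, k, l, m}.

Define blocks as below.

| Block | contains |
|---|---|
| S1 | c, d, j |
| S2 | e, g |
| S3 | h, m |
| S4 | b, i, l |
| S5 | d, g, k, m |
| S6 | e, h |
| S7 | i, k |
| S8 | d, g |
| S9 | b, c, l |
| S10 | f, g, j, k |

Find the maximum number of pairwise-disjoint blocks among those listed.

4

S1, S2, S3, S4 are pairwise disjoint (S1={c,d,j}; S2={e,g}; S3={h,m}; S4={b,i,l}).
Every remaining block overlaps one of these, and no 5 of the listed blocks are pairwise disjoint, so 4 is the maximum.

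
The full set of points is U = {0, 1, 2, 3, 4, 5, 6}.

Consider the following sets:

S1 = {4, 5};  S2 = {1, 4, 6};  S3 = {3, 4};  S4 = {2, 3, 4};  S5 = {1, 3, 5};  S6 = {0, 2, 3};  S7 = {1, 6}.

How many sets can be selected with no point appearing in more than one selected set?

S1, S6, S7 are pairwise disjoint (S1={4,5}; S6={0,2,3}; S7={1,6}).
Every remaining set overlaps one of these, and no 4 of the listed sets are pairwise disjoint, so 3 is the maximum.

3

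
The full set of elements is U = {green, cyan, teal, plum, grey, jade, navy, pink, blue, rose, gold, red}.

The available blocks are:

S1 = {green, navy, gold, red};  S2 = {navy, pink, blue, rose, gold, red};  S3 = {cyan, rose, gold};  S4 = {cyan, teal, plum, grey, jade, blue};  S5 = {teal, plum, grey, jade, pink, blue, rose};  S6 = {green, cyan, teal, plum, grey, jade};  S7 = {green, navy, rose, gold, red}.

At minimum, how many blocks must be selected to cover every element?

2

S2 and S6 together: S2 ∪ S6 = {green, cyan, teal, plum, grey, jade, navy, pink, blue, rose, gold, red} — every element is covered.
No single block has all 12 elements (the largest, S5, has 7), so 2 is optimal.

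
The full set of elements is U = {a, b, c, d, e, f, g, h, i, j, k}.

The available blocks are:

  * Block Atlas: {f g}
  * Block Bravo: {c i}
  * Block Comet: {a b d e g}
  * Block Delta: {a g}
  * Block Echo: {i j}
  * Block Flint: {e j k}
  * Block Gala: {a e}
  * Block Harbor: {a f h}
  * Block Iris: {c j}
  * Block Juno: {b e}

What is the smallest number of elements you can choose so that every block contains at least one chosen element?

The 5 elements {a, c, e, f, j} hit every block.
No choice of 4 elements meets every block, so 5 is the minimum.

5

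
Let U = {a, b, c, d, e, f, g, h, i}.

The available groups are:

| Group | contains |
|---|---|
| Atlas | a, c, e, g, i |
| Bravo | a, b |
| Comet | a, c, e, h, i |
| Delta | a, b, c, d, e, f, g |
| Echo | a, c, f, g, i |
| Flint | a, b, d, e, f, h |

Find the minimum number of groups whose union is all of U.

2

Take {Echo, Flint}. Their union is {a, b, c, d, e, f, g, h, i}, which is all 9 elements.
No single group has all 9 elements (the largest, Delta, has 7), so 2 is optimal.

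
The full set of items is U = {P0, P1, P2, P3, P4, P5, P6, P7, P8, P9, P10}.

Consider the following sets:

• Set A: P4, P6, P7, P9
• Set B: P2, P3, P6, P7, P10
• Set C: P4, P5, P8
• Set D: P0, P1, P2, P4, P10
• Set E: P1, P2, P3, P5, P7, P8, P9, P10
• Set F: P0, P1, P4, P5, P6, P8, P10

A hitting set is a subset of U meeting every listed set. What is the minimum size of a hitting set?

H = {P2, P4} meets every set (each contains at least one member of H), and |H| = 2.
The sets B, C are pairwise disjoint, so any hitting set needs a separate item for each — at least 2. Hence 2 is optimal.

2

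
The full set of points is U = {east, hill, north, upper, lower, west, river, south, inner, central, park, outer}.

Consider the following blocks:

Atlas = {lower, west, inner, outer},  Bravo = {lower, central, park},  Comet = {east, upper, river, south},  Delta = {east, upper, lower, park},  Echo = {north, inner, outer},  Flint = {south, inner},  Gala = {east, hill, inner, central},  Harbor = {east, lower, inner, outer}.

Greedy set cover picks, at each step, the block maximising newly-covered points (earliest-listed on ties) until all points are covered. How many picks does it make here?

5

Greedy: pick Atlas (covers 4 new) → pick Comet (covers 4 new) → pick Bravo (covers 2 new) → pick Echo (covers 1 new) → pick Gala (covers 1 new). Total picks: 5.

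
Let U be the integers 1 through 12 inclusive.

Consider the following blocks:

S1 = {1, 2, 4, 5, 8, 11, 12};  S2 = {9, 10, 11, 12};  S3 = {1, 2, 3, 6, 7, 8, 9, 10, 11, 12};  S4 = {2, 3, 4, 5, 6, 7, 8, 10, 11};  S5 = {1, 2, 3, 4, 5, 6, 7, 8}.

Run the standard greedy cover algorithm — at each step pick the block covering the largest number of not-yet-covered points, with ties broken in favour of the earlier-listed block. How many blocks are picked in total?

Greedy: pick S3 (covers 10 new) → pick S1 (covers 2 new). Total picks: 2.

2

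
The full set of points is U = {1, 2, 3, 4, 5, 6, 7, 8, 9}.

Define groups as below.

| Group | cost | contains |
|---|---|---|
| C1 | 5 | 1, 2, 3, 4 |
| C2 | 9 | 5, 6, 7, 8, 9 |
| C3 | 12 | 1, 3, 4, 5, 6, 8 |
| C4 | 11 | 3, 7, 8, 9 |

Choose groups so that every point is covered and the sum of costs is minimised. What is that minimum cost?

C1, C2 together cover every point (C1 ∪ C2 = {1, 2, 3, 4, 5, 6, 7, 8, 9}); total cost 5 + 9 = 14.
No covering selection has total cost below 14.

14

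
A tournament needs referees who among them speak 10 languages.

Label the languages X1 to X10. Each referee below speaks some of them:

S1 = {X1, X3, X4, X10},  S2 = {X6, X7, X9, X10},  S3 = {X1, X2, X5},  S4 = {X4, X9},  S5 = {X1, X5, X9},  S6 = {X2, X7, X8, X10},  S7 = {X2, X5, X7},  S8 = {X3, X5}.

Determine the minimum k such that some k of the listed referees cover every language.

Take {S1, S2, S6, S8}. Their union is {X1, X2, X3, X4, X5, X6, X7, X8, X9, X10}, which is all 10 languages.
No 3 of the 8 referees cover everything (all 56 combinations miss at least one language), so 4 is optimal.

4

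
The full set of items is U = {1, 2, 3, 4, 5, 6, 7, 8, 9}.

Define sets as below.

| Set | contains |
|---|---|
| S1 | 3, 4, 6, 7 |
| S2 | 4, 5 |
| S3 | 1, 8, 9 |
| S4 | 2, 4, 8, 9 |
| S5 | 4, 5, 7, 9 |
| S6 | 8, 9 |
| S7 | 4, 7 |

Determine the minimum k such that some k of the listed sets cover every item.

4

S1 and S3 and S4 and S5 together: S1 ∪ S3 ∪ S4 ∪ S5 = {1, 2, 3, 4, 5, 6, 7, 8, 9} — every item is covered.
No 3 of the 7 sets cover everything (all 35 combinations miss at least one item), so 4 is optimal.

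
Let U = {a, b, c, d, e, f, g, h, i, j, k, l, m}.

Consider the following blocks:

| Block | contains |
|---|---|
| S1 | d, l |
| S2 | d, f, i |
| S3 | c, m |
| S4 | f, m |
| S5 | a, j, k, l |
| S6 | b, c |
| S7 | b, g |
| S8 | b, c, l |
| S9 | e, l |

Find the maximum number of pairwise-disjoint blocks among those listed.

4

S2, S3, S5, S7 are pairwise disjoint (S2={d,f,i}; S3={c,m}; S5={a,j,k,l}; S7={b,g}).
Every remaining block overlaps one of these, and no 5 of the listed blocks are pairwise disjoint, so 4 is the maximum.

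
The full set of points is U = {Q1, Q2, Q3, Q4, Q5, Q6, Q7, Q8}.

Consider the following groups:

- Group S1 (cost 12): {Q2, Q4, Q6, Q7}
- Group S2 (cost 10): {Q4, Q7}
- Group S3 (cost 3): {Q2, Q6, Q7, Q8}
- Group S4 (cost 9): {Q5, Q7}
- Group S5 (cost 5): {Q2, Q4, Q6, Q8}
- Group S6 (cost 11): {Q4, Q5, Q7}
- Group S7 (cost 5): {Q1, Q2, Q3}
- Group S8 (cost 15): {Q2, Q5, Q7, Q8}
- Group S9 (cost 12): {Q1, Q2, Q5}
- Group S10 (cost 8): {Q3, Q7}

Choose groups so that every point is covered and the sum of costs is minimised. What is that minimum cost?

19

S4, S5, S7 together cover every point (S4 ∪ S5 ∪ S7 = {Q1, Q2, Q3, Q4, Q5, Q6, Q7, Q8}); total cost 9 + 5 + 5 = 19.
The greedy pick S3, S7, S5, S4 costs 22; no covering selection beats 19.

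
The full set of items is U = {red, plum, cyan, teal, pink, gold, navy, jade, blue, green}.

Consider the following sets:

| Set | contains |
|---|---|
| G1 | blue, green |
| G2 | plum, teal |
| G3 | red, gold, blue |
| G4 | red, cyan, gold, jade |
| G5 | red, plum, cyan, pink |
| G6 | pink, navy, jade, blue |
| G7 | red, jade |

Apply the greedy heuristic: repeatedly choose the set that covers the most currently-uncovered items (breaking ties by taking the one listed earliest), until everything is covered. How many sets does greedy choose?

Greedy: pick G4 (covers 4 new) → pick G6 (covers 3 new) → pick G2 (covers 2 new) → pick G1 (covers 1 new). Total picks: 4.

4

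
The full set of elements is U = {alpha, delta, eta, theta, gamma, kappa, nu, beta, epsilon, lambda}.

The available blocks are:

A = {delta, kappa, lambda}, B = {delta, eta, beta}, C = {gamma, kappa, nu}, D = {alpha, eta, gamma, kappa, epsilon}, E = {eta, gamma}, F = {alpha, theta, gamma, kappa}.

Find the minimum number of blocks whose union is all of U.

5

Take {A, B, C, D, F}. Their union is {alpha, delta, eta, theta, gamma, kappa, nu, beta, epsilon, lambda}, which is all 10 elements.
No 4 of the 6 blocks cover everything (all 15 combinations miss at least one element), so 5 is optimal.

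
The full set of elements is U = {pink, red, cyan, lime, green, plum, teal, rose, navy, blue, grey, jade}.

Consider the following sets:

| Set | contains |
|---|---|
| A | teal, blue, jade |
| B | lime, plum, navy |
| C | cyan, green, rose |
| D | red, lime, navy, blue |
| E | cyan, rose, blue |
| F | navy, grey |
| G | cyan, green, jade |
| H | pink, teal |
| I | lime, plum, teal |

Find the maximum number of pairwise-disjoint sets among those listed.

3

C, F, I are pairwise disjoint (C={cyan,green,rose}; F={navy,grey}; I={lime,plum,teal}).
Every remaining set overlaps one of these, and no 4 of the listed sets are pairwise disjoint, so 3 is the maximum.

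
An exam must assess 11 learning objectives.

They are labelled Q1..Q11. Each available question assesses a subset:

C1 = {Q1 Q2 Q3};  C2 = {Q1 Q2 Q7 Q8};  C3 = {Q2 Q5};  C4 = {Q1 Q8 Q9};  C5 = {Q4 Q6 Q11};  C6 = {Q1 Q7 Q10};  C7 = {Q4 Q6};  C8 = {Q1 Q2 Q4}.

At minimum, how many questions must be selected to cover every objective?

5

C1 and C3 and C4 and C5 and C6 together: C1 ∪ C3 ∪ C4 ∪ C5 ∪ C6 = {Q1, Q2, Q3, Q4, Q5, Q6, Q7, Q8, Q9, Q10, Q11} — every objective is covered.
No 4 of the 8 questions cover everything (all 70 combinations miss at least one objective), so 5 is optimal.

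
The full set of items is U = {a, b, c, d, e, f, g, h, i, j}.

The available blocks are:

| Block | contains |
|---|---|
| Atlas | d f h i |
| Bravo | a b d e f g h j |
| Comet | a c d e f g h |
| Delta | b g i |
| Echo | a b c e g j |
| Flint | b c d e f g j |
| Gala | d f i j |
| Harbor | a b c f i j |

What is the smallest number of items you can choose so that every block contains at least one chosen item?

T = {f, g} meets every block (each contains at least one member of T), and |T| = 2.
The blocks Atlas, Echo are pairwise disjoint, so any hitting set needs a separate item for each — at least 2. Hence 2 is optimal.

2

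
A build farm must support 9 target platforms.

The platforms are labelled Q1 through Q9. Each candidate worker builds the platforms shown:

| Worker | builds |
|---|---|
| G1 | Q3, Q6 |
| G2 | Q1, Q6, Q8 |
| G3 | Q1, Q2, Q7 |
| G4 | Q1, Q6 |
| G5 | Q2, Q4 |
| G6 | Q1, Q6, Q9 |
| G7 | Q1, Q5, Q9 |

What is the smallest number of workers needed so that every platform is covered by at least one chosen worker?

G1 and G2 and G3 and G5 and G7 together: G1 ∪ G2 ∪ G3 ∪ G5 ∪ G7 = {Q1, Q2, Q3, Q4, Q5, Q6, Q7, Q8, Q9} — every platform is covered.
No 4 of the 7 workers cover everything (all 35 combinations miss at least one platform), so 5 is optimal.

5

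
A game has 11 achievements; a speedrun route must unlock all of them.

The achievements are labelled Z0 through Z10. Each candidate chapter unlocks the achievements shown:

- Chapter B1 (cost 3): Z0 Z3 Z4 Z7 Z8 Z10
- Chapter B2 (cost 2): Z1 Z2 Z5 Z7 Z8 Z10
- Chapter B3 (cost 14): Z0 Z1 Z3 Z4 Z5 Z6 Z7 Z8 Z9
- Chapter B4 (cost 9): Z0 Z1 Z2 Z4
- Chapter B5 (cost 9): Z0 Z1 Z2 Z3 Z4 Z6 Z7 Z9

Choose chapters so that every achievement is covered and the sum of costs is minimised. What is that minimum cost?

11

B2, B5 together cover every achievement (B2 ∪ B5 = {Z0, Z1, Z2, Z3, Z4, Z5, Z6, Z7, Z8, Z9, Z10}); total cost 2 + 9 = 11.
The greedy pick B2, B1, B5 costs 14; no covering selection beats 11.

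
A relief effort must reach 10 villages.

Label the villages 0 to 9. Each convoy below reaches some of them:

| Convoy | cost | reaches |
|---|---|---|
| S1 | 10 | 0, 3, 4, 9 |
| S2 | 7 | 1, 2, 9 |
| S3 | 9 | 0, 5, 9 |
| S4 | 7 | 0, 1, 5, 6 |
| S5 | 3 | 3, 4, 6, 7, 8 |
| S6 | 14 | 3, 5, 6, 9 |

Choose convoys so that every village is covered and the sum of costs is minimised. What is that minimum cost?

S2, S4, S5 together cover every village (S2 ∪ S4 ∪ S5 = {0, 1, 2, 3, 4, 5, 6, 7, 8, 9}); total cost 7 + 7 + 3 = 17.
No covering selection has total cost below 17.

17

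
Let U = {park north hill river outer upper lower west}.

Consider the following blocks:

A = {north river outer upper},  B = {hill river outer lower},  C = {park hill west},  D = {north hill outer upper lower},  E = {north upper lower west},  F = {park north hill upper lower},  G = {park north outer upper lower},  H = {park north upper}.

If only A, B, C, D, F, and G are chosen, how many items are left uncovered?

0

Union of A, B, C, D, F, G = {park, north, hill, river, outer, upper, lower, west} — that's every item, so 0 are uncovered.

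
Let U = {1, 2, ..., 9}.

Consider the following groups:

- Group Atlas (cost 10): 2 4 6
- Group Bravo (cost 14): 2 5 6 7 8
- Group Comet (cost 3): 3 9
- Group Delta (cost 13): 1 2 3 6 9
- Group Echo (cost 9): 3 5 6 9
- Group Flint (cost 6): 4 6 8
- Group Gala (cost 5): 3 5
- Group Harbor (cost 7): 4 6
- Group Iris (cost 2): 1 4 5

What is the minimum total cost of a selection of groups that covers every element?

Bravo, Comet, Iris together cover every element (Bravo ∪ Comet ∪ Iris = {1, 2, 3, 4, 5, 6, 7, 8, 9}); total cost 14 + 3 + 2 = 19.
The greedy pick Iris, Comet, Flint, Bravo costs 25; no covering selection beats 19.

19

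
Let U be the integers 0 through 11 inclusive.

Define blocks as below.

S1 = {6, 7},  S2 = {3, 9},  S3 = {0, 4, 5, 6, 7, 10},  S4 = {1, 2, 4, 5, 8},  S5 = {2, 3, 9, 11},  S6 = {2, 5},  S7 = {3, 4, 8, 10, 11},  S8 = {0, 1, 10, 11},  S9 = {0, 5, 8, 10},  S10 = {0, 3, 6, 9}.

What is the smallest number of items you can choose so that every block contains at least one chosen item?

The 4 items {2, 3, 7, 10} hit every block.
The blocks S1, S2, S6, S8 are pairwise disjoint, so any hitting set needs a separate item for each — at least 4. Hence 4 is optimal.

4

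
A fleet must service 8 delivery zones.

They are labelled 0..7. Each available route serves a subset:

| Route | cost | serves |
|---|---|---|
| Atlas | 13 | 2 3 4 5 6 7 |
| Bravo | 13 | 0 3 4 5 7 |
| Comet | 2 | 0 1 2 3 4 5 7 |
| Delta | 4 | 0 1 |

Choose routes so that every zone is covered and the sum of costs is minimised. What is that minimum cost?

15

Atlas, Comet together cover every zone (Atlas ∪ Comet = {0, 1, 2, 3, 4, 5, 6, 7}); total cost 13 + 2 = 15.
No covering selection has total cost below 15.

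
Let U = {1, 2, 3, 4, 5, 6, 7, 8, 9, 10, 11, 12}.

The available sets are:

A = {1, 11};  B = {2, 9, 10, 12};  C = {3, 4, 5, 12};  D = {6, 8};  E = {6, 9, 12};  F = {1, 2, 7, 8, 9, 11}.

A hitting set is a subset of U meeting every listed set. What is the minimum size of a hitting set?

Take H = {1, 6, 12}. Each listed set contains at least one of these, so H is a hitting set of size 3.
The sets A, C, D are pairwise disjoint, so any hitting set needs a separate item for each — at least 3. Hence 3 is optimal.

3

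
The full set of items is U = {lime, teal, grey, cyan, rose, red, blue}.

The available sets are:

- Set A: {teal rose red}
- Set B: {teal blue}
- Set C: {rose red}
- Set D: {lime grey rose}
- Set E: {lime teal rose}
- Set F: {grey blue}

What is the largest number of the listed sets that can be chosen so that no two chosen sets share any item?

2

C, F are pairwise disjoint (C={rose,red}; F={grey,blue}).
Every remaining set overlaps one of these, and no 3 of the listed sets are pairwise disjoint, so 2 is the maximum.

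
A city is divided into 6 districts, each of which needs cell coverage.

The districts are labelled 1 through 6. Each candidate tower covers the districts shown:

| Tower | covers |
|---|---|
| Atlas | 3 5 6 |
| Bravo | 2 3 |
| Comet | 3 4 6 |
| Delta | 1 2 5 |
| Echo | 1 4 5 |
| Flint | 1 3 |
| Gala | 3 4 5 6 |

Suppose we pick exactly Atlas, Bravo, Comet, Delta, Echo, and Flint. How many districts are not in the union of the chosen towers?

Union of Atlas, Bravo, Comet, Delta, Echo, Flint = {1, 2, 3, 4, 5, 6} — that's every district, so 0 are uncovered.

0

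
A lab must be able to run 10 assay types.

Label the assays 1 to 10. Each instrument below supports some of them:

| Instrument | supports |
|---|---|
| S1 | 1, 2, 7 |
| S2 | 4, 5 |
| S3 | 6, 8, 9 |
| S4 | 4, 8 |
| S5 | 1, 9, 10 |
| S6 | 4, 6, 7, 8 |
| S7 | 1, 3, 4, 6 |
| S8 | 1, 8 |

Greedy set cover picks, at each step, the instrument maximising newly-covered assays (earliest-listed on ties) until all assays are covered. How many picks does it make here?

5

Greedy: pick S6 (covers 4 new) → pick S5 (covers 3 new) → pick S1 (covers 1 new) → pick S2 (covers 1 new) → pick S7 (covers 1 new). Total picks: 5.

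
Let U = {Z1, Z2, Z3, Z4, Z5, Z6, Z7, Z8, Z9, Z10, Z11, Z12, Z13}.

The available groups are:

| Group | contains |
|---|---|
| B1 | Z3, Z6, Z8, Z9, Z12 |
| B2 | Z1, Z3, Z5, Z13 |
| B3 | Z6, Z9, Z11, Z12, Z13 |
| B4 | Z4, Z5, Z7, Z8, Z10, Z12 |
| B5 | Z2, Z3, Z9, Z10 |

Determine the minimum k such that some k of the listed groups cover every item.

B2 and B3 and B4 and B5 together: B2 ∪ B3 ∪ B4 ∪ B5 = {Z1, Z2, Z3, Z4, Z5, Z6, Z7, Z8, Z9, Z10, Z11, Z12, Z13} — every item is covered.
No 3 of the 5 groups cover everything (all 10 combinations miss at least one item), so 4 is optimal.

4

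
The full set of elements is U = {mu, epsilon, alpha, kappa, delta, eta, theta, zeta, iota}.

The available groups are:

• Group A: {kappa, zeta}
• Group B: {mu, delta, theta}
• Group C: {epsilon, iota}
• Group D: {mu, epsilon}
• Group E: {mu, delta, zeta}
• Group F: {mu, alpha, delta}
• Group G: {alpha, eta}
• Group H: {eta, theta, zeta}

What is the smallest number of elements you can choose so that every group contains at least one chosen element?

Take T = {mu, kappa, eta, iota}. Each listed group contains at least one of these, so T is a hitting set of size 4.
The groups A, B, C, G are pairwise disjoint, so any hitting set needs a separate element for each — at least 4. Hence 4 is optimal.

4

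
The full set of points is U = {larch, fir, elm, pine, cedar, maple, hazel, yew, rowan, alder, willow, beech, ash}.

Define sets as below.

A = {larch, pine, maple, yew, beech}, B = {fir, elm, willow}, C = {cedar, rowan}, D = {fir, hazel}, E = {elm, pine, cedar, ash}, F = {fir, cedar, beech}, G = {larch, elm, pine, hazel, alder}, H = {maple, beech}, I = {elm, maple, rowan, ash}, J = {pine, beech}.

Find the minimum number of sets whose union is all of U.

A, B, C, G, and I cover everything between them: the union {larch, fir, elm, pine, cedar, maple, hazel, yew, rowan, alder, willow, beech, ash} is all of U.
No 4 of the 10 sets cover everything (all 210 combinations miss at least one point), so 5 is optimal.

5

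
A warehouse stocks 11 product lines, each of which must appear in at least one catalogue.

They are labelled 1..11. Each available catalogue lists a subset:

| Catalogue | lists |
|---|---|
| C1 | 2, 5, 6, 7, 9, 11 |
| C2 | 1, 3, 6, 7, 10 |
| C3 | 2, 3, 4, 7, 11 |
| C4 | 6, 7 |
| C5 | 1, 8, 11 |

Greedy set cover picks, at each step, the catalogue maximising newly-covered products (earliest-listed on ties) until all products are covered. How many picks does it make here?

Greedy: pick C1 (covers 6 new) → pick C2 (covers 3 new) → pick C3 (covers 1 new) → pick C5 (covers 1 new). Total picks: 4.

4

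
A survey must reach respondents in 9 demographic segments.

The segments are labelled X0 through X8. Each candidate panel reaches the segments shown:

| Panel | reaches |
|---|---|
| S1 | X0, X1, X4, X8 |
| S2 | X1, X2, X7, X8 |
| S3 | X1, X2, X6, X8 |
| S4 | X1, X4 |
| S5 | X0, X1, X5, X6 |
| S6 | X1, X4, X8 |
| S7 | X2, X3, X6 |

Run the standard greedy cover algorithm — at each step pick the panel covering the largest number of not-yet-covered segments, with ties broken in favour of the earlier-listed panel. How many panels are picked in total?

4

Greedy: pick S1 (covers 4 new) → pick S7 (covers 3 new) → pick S2 (covers 1 new) → pick S5 (covers 1 new). Total picks: 4.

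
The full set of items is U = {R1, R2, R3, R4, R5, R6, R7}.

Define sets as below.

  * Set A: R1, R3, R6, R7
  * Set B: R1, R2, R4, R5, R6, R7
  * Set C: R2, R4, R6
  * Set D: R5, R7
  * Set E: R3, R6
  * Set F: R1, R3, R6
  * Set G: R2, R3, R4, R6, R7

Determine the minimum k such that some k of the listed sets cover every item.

A and B together: A ∪ B = {R1, R2, R3, R4, R5, R6, R7} — every item is covered.
No single set has all 7 items (the largest, B, has 6), so 2 is optimal.

2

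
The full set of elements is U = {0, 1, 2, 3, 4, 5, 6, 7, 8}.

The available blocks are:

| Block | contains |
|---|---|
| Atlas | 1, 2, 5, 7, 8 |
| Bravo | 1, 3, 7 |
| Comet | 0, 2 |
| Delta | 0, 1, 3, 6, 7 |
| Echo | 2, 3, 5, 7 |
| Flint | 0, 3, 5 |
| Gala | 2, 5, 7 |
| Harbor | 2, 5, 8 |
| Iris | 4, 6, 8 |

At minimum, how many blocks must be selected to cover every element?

3

Atlas and Flint and Iris together: Atlas ∪ Flint ∪ Iris = {0, 1, 2, 3, 4, 5, 6, 7, 8} — every element is covered.
Only Iris contains 4, so Iris is forced; the remaining 6 elements need at least 2 more blocks (each remaining block adds at most 4) — so at least 3 blocks are needed, and 3 is optimal.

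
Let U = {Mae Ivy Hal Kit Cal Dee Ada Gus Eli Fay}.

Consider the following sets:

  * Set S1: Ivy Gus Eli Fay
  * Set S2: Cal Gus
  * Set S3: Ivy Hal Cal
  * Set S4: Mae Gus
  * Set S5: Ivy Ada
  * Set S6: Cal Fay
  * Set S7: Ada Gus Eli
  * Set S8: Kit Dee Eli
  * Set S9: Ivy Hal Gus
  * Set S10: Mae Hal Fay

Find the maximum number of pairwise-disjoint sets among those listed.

S4, S5, S6, S8 are pairwise disjoint (S4={Mae,Gus}; S5={Ivy,Ada}; S6={Cal,Fay}; S8={Kit,Dee,Eli}).
Every remaining set overlaps one of these, and no 5 of the listed sets are pairwise disjoint, so 4 is the maximum.

4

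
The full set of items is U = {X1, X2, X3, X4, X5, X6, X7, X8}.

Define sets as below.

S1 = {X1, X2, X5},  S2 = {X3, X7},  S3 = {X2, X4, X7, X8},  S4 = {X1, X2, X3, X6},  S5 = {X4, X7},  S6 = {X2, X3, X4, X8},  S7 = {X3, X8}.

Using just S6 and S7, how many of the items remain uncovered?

Union of S6, S7 = {X2, X3, X4, X8}.
Not covered: X1, X5, X6, X7 — 4 items.

4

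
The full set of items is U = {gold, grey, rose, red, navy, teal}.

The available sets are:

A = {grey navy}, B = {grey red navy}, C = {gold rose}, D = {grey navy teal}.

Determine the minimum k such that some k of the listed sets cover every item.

Take {B, C, D}. Their union is {gold, grey, rose, red, navy, teal}, which is all 6 items.
Only C contains gold, so C is forced; the remaining 4 items need at least 2 more sets (each remaining set adds at most 3) — so at least 3 sets are needed, and 3 is optimal.

3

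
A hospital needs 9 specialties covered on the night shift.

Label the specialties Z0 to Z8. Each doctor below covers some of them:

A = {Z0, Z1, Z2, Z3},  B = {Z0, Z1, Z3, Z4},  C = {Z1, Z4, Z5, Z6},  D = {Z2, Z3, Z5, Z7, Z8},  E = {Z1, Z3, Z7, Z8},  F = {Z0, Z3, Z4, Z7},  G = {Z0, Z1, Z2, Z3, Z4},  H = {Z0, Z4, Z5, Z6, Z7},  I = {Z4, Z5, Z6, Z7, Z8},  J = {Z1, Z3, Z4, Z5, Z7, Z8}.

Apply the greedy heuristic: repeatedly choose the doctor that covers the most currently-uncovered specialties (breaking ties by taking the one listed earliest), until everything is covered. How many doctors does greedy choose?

Greedy: pick J (covers 6 new) → pick A (covers 2 new) → pick C (covers 1 new). Total picks: 3.
(The true minimum cover uses only 2 doctors, so greedy is not optimal here.)

3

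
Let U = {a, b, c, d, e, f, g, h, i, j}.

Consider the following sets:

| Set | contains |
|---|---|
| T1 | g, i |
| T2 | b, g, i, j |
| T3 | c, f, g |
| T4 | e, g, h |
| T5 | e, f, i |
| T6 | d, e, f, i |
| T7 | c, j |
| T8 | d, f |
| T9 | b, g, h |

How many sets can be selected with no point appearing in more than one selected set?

T5, T7, T9 are pairwise disjoint (T5={e,f,i}; T7={c,j}; T9={b,g,h}).
Every remaining set overlaps one of these, and no 4 of the listed sets are pairwise disjoint, so 3 is the maximum.

3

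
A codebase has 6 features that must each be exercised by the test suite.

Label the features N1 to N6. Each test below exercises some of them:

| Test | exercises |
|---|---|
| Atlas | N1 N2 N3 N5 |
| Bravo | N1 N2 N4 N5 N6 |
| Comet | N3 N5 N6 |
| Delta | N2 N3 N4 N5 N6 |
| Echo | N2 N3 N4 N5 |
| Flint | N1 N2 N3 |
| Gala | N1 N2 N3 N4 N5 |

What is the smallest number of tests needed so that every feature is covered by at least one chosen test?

2

Bravo and Comet together: Bravo ∪ Comet = {N1, N2, N3, N4, N5, N6} — every feature is covered.
No single test has all 6 features (the largest, Bravo, has 5), so 2 is optimal.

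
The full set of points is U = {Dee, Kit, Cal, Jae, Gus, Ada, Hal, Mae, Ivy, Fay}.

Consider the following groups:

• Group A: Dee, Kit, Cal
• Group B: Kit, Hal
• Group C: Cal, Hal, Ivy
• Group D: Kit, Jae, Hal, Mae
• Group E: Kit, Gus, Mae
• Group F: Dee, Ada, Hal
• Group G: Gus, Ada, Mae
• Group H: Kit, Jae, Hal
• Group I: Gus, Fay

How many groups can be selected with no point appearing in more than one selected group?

D, I are pairwise disjoint (D={Kit,Jae,Hal,Mae}; I={Gus,Fay}).
Every remaining group overlaps one of these, and no 3 of the listed groups are pairwise disjoint, so 2 is the maximum.

2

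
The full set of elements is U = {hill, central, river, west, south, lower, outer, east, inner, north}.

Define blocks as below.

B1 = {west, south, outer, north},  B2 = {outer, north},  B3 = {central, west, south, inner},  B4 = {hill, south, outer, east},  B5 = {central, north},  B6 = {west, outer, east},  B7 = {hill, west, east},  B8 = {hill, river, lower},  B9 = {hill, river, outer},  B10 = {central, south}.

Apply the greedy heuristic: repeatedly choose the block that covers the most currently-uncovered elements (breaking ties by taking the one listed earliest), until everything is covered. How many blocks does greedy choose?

Greedy: pick B1 (covers 4 new) → pick B8 (covers 3 new) → pick B3 (covers 2 new) → pick B4 (covers 1 new). Total picks: 4.

4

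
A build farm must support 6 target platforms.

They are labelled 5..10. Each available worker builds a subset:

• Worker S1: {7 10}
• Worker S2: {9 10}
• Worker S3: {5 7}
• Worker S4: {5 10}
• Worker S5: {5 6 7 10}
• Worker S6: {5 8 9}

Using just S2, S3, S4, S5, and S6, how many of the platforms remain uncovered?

0

Union of S2, S3, S4, S5, S6 = {5, 6, 7, 8, 9, 10} — that's every platform, so 0 are uncovered.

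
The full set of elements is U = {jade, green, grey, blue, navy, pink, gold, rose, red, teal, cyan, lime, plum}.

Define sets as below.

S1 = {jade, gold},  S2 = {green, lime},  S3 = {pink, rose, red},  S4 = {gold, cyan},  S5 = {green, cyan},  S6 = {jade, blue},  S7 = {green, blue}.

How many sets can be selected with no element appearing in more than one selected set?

S2, S3, S4, S6 are pairwise disjoint (S2={green,lime}; S3={pink,rose,red}; S4={gold,cyan}; S6={jade,blue}).
Every remaining set overlaps one of these, and no 5 of the listed sets are pairwise disjoint, so 4 is the maximum.

4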